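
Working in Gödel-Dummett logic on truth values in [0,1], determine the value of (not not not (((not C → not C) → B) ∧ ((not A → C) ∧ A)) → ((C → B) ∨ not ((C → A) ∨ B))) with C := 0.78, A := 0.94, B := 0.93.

1.00

not C: Gödel ¬ of 0.78 = 0 (operand ≠ 0)
not C: Gödel ¬ of 0.78 = 0 (operand ≠ 0)
(not C → not C): 0 ≤ 0, so result = 1
((not C → not C) → B): 1 > 0.93, so result = 0.93
not A: Gödel ¬ of 0.94 = 0 (operand ≠ 0)
(not A → C): 0 ≤ 0.78, so result = 1
((not A → C) ∧ A) = min(1, 0.94) = 0.94
(((not C → not C) → B) ∧ ((not A → C) ∧ A)) = min(0.93, 0.94) = 0.93
not (((not C → not C) → B) ∧ ((not A → C) ∧ A)): Gödel ¬ of 0.93 = 0 (operand ≠ 0)
not not (((not C → not C) → B) ∧ ((not A → C) ∧ A)): Gödel ¬ of 0 = 1 (operand is 0)
not not not (((not C → not C) → B) ∧ ((not A → C) ∧ A)): Gödel ¬ of 1 = 0 (operand ≠ 0)
(C → B): 0.78 ≤ 0.93, so result = 1
(C → A): 0.78 ≤ 0.94, so result = 1
((C → A) ∨ B) = max(1, 0.93) = 1
not ((C → A) ∨ B): Gödel ¬ of 1 = 0 (operand ≠ 0)
((C → B) ∨ not ((C → A) ∨ B)) = max(1, 0) = 1
(not not not (((not C → not C) → B) ∧ ((not A → C) ∧ A)) → ((C → B) ∨ not ((C → A) ∨ B))): 0 ≤ 1, so result = 1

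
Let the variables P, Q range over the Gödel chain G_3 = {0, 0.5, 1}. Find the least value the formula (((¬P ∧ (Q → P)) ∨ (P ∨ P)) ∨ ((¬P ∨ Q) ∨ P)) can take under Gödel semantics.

0.50

The minimum is attained at P = 0.5, Q = 0:
  ¬P: Gödel ¬ of 0.5 = 0 (operand ≠ 0)
  (Q → P): 0 ≤ 0.5, so result = 1
  (¬P ∧ (Q → P)) = min(0, 1) = 0
  (P ∨ P) = max(0.5, 0.5) = 0.5
  ((¬P ∧ (Q → P)) ∨ (P ∨ P)) = max(0, 0.5) = 0.5
  ¬P: Gödel ¬ of 0.5 = 0 (operand ≠ 0)
  (¬P ∨ Q) = max(0, 0) = 0
  ((¬P ∨ Q) ∨ P) = max(0, 0.5) = 0.5
  (((¬P ∧ (Q → P)) ∨ (P ∨ P)) ∨ ((¬P ∨ Q) ∨ P)) = max(0.5, 0.5) = 0.5
Checking all 9 assignments confirms none give a value below 0.50.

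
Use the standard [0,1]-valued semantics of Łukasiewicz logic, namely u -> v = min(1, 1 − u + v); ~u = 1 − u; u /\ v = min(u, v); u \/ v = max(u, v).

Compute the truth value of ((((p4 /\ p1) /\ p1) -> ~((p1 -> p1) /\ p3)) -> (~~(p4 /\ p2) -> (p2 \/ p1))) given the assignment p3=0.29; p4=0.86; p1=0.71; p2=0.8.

1.00

(p4 /\ p1) = min(0.86, 0.71) = 0.71
((p4 /\ p1) /\ p1) = min(0.71, 0.71) = 0.71
(p1 -> p1): min(1, 1 − 0.71 + 0.71) = 1
((p1 -> p1) /\ p3) = min(1, 0.29) = 0.29
~((p1 -> p1) /\ p3): Łukasiewicz ¬ gives 1 − 0.29 = 0.71
(((p4 /\ p1) /\ p1) -> ~((p1 -> p1) /\ p3)): min(1, 1 − 0.71 + 0.71) = 1
(p4 /\ p2) = min(0.86, 0.8) = 0.8
~(p4 /\ p2): Łukasiewicz ¬ gives 1 − 0.8 = 0.2
~~(p4 /\ p2): Łukasiewicz ¬ gives 1 − 0.2 = 0.8
(p2 \/ p1) = max(0.8, 0.71) = 0.8
(~~(p4 /\ p2) -> (p2 \/ p1)): min(1, 1 − 0.8 + 0.8) = 1
((((p4 /\ p1) /\ p1) -> ~((p1 -> p1) /\ p3)) -> (~~(p4 /\ p2) -> (p2 \/ p1))): min(1, 1 − 1 + 1) = 1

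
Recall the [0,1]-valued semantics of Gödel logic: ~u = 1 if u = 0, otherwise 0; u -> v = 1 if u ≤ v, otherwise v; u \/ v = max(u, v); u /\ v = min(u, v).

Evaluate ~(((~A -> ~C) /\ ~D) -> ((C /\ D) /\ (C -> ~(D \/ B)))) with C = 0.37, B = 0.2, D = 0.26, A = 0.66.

~A: Gödel ¬ of 0.66 = 0 (operand ≠ 0)
~C: Gödel ¬ of 0.37 = 0 (operand ≠ 0)
(~A -> ~C): 0 ≤ 0, so result = 1
~D: Gödel ¬ of 0.26 = 0 (operand ≠ 0)
((~A -> ~C) /\ ~D) = min(1, 0) = 0
(C /\ D) = min(0.37, 0.26) = 0.26
(D \/ B) = max(0.26, 0.2) = 0.26
~(D \/ B): Gödel ¬ of 0.26 = 0 (operand ≠ 0)
(C -> ~(D \/ B)): 0.37 > 0, so result = 0
((C /\ D) /\ (C -> ~(D \/ B))) = min(0.26, 0) = 0
(((~A -> ~C) /\ ~D) -> ((C /\ D) /\ (C -> ~(D \/ B)))): 0 ≤ 0, so result = 1
~(((~A -> ~C) /\ ~D) -> ((C /\ D) /\ (C -> ~(D \/ B)))): Gödel ¬ of 1 = 0 (operand ≠ 0)

0.00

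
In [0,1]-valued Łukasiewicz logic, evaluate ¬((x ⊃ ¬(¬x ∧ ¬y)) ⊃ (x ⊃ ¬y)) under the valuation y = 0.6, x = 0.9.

¬x: Łukasiewicz ¬ gives 1 − 0.9 = 0.1
¬y: Łukasiewicz ¬ gives 1 − 0.6 = 0.4
(¬x ∧ ¬y) = min(0.1, 0.4) = 0.1
¬(¬x ∧ ¬y): Łukasiewicz ¬ gives 1 − 0.1 = 0.9
(x ⊃ ¬(¬x ∧ ¬y)): min(1, 1 − 0.9 + 0.9) = 1
¬y: Łukasiewicz ¬ gives 1 − 0.6 = 0.4
(x ⊃ ¬y): min(1, 1 − 0.9 + 0.4) = 0.5
((x ⊃ ¬(¬x ∧ ¬y)) ⊃ (x ⊃ ¬y)): min(1, 1 − 1 + 0.5) = 0.5
¬((x ⊃ ¬(¬x ∧ ¬y)) ⊃ (x ⊃ ¬y)): Łukasiewicz ¬ gives 1 − 0.5 = 0.5

0.50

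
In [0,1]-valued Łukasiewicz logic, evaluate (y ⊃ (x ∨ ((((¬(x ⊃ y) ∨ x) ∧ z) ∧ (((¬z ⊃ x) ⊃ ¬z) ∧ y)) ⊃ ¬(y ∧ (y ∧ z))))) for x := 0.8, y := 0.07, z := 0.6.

1.00

(x ⊃ y): min(1, 1 − 0.8 + 0.07) = 0.27
¬(x ⊃ y): Łukasiewicz ¬ gives 1 − 0.27 = 0.73
(¬(x ⊃ y) ∨ x) = max(0.73, 0.8) = 0.8
((¬(x ⊃ y) ∨ x) ∧ z) = min(0.8, 0.6) = 0.6
¬z: Łukasiewicz ¬ gives 1 − 0.6 = 0.4
(¬z ⊃ x): min(1, 1 − 0.4 + 0.8) = 1
¬z: Łukasiewicz ¬ gives 1 − 0.6 = 0.4
((¬z ⊃ x) ⊃ ¬z): min(1, 1 − 1 + 0.4) = 0.4
(((¬z ⊃ x) ⊃ ¬z) ∧ y) = min(0.4, 0.07) = 0.07
(((¬(x ⊃ y) ∨ x) ∧ z) ∧ (((¬z ⊃ x) ⊃ ¬z) ∧ y)) = min(0.6, 0.07) = 0.07
(y ∧ z) = min(0.07, 0.6) = 0.07
(y ∧ (y ∧ z)) = min(0.07, 0.07) = 0.07
¬(y ∧ (y ∧ z)): Łukasiewicz ¬ gives 1 − 0.07 = 0.93
((((¬(x ⊃ y) ∨ x) ∧ z) ∧ (((¬z ⊃ x) ⊃ ¬z) ∧ y)) ⊃ ¬(y ∧ (y ∧ z))): min(1, 1 − 0.07 + 0.93) = 1
(x ∨ ((((¬(x ⊃ y) ∨ x) ∧ z) ∧ (((¬z ⊃ x) ⊃ ¬z) ∧ y)) ⊃ ¬(y ∧ (y ∧ z)))) = max(0.8, 1) = 1
(y ⊃ (x ∨ ((((¬(x ⊃ y) ∨ x) ∧ z) ∧ (((¬z ⊃ x) ⊃ ¬z) ∧ y)) ⊃ ¬(y ∧ (y ∧ z))))): min(1, 1 − 0.07 + 1) = 1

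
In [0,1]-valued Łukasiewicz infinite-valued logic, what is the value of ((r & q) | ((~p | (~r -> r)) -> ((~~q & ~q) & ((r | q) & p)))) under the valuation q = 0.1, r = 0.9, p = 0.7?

0.10

(r & q) = min(0.9, 0.1) = 0.1
~p: Łukasiewicz ¬ gives 1 − 0.7 = 0.3
~r: Łukasiewicz ¬ gives 1 − 0.9 = 0.1
(~r -> r): min(1, 1 − 0.1 + 0.9) = 1
(~p | (~r -> r)) = max(0.3, 1) = 1
~q: Łukasiewicz ¬ gives 1 − 0.1 = 0.9
~~q: Łukasiewicz ¬ gives 1 − 0.9 = 0.1
~q: Łukasiewicz ¬ gives 1 − 0.1 = 0.9
(~~q & ~q) = min(0.1, 0.9) = 0.1
(r | q) = max(0.9, 0.1) = 0.9
((r | q) & p) = min(0.9, 0.7) = 0.7
((~~q & ~q) & ((r | q) & p)) = min(0.1, 0.7) = 0.1
((~p | (~r -> r)) -> ((~~q & ~q) & ((r | q) & p))): min(1, 1 − 1 + 0.1) = 0.1
((r & q) | ((~p | (~r -> r)) -> ((~~q & ~q) & ((r | q) & p)))) = max(0.1, 0.1) = 0.1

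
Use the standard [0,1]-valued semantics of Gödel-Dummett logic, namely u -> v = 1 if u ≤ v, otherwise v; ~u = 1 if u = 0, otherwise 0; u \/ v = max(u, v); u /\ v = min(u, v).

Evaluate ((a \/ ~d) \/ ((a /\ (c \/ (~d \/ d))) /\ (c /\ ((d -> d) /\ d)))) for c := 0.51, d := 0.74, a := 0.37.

0.37

~d: Gödel ¬ of 0.74 = 0 (operand ≠ 0)
(a \/ ~d) = max(0.37, 0) = 0.37
~d: Gödel ¬ of 0.74 = 0 (operand ≠ 0)
(~d \/ d) = max(0, 0.74) = 0.74
(c \/ (~d \/ d)) = max(0.51, 0.74) = 0.74
(a /\ (c \/ (~d \/ d))) = min(0.37, 0.74) = 0.37
(d -> d): 0.74 ≤ 0.74, so result = 1
((d -> d) /\ d) = min(1, 0.74) = 0.74
(c /\ ((d -> d) /\ d)) = min(0.51, 0.74) = 0.51
((a /\ (c \/ (~d \/ d))) /\ (c /\ ((d -> d) /\ d))) = min(0.37, 0.51) = 0.37
((a \/ ~d) \/ ((a /\ (c \/ (~d \/ d))) /\ (c /\ ((d -> d) /\ d)))) = max(0.37, 0.37) = 0.37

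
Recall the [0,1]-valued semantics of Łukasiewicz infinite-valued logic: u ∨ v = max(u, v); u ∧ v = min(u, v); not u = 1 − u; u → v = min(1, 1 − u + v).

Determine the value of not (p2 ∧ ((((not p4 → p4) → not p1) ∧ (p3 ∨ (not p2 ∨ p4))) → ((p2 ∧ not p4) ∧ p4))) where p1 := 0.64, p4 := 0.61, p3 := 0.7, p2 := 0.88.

not p4: Łukasiewicz ¬ gives 1 − 0.61 = 0.39
(not p4 → p4): min(1, 1 − 0.39 + 0.61) = 1
not p1: Łukasiewicz ¬ gives 1 − 0.64 = 0.36
((not p4 → p4) → not p1): min(1, 1 − 1 + 0.36) = 0.36
not p2: Łukasiewicz ¬ gives 1 − 0.88 = 0.12
(not p2 ∨ p4) = max(0.12, 0.61) = 0.61
(p3 ∨ (not p2 ∨ p4)) = max(0.7, 0.61) = 0.7
(((not p4 → p4) → not p1) ∧ (p3 ∨ (not p2 ∨ p4))) = min(0.36, 0.7) = 0.36
not p4: Łukasiewicz ¬ gives 1 − 0.61 = 0.39
(p2 ∧ not p4) = min(0.88, 0.39) = 0.39
((p2 ∧ not p4) ∧ p4) = min(0.39, 0.61) = 0.39
((((not p4 → p4) → not p1) ∧ (p3 ∨ (not p2 ∨ p4))) → ((p2 ∧ not p4) ∧ p4)): min(1, 1 − 0.36 + 0.39) = 1
(p2 ∧ ((((not p4 → p4) → not p1) ∧ (p3 ∨ (not p2 ∨ p4))) → ((p2 ∧ not p4) ∧ p4))) = min(0.88, 1) = 0.88
not (p2 ∧ ((((not p4 → p4) → not p1) ∧ (p3 ∨ (not p2 ∨ p4))) → ((p2 ∧ not p4) ∧ p4))): Łukasiewicz ¬ gives 1 − 0.88 = 0.12

0.12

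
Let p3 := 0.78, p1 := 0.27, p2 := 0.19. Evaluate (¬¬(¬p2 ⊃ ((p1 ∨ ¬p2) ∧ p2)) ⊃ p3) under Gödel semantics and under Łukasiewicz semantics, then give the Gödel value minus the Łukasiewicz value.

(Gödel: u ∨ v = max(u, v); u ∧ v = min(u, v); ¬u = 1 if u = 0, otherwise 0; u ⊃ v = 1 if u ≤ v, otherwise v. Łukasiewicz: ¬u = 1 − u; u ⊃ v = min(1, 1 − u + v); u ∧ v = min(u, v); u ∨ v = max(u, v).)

-0.22

Gödel evaluation:
  ¬p2: Gödel ¬ of 0.19 = 0 (operand ≠ 0)
  ¬p2: Gödel ¬ of 0.19 = 0 (operand ≠ 0)
  (p1 ∨ ¬p2) = max(0.27, 0) = 0.27
  ((p1 ∨ ¬p2) ∧ p2) = min(0.27, 0.19) = 0.19
  (¬p2 ⊃ ((p1 ∨ ¬p2) ∧ p2)): 0 ≤ 0.19, so result = 1
  ¬(¬p2 ⊃ ((p1 ∨ ¬p2) ∧ p2)): Gödel ¬ of 1 = 0 (operand ≠ 0)
  ¬¬(¬p2 ⊃ ((p1 ∨ ¬p2) ∧ p2)): Gödel ¬ of 0 = 1 (operand is 0)
  (¬¬(¬p2 ⊃ ((p1 ∨ ¬p2) ∧ p2)) ⊃ p3): 1 > 0.78, so result = 0.78
  Gödel value = 0.78
Łukasiewicz evaluation:
  ¬p2: Łukasiewicz ¬ gives 1 − 0.19 = 0.81
  ¬p2: Łukasiewicz ¬ gives 1 − 0.19 = 0.81
  (p1 ∨ ¬p2) = max(0.27, 0.81) = 0.81
  ((p1 ∨ ¬p2) ∧ p2) = min(0.81, 0.19) = 0.19
  (¬p2 ⊃ ((p1 ∨ ¬p2) ∧ p2)): min(1, 1 − 0.81 + 0.19) = 0.38
  ¬(¬p2 ⊃ ((p1 ∨ ¬p2) ∧ p2)): Łukasiewicz ¬ gives 1 − 0.38 = 0.62
  ¬¬(¬p2 ⊃ ((p1 ∨ ¬p2) ∧ p2)): Łukasiewicz ¬ gives 1 − 0.62 = 0.38
  (¬¬(¬p2 ⊃ ((p1 ∨ ¬p2) ∧ p2)) ⊃ p3): min(1, 1 − 0.38 + 0.78) = 1
  Łukasiewicz value = 1
Difference: 0.78 − 1 = -0.22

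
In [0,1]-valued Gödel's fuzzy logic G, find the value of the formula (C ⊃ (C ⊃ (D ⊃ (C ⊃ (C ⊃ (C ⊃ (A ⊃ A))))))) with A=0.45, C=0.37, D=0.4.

1.00

(A ⊃ A): 0.45 ≤ 0.45, so result = 1
(C ⊃ (A ⊃ A)): 0.37 ≤ 1, so result = 1
(C ⊃ (C ⊃ (A ⊃ A))): 0.37 ≤ 1, so result = 1
(C ⊃ (C ⊃ (C ⊃ (A ⊃ A)))): 0.37 ≤ 1, so result = 1
(D ⊃ (C ⊃ (C ⊃ (C ⊃ (A ⊃ A))))): 0.4 ≤ 1, so result = 1
(C ⊃ (D ⊃ (C ⊃ (C ⊃ (C ⊃ (A ⊃ A)))))): 0.37 ≤ 1, so result = 1
(C ⊃ (C ⊃ (D ⊃ (C ⊃ (C ⊃ (C ⊃ (A ⊃ A))))))): 0.37 ≤ 1, so result = 1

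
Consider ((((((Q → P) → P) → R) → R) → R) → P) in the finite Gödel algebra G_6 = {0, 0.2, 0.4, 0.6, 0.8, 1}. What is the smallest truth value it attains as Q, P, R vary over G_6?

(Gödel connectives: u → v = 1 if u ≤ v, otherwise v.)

0.00

The minimum is attained at Q = 0, P = 0, R = 0:
  (Q → P): 0 ≤ 0, so result = 1
  ((Q → P) → P): 1 > 0, so result = 0
  (((Q → P) → P) → R): 0 ≤ 0, so result = 1
  ((((Q → P) → P) → R) → R): 1 > 0, so result = 0
  (((((Q → P) → P) → R) → R) → R): 0 ≤ 0, so result = 1
  ((((((Q → P) → P) → R) → R) → R) → P): 1 > 0, so result = 0
Checking all 216 assignments confirms none give a value below 0.00.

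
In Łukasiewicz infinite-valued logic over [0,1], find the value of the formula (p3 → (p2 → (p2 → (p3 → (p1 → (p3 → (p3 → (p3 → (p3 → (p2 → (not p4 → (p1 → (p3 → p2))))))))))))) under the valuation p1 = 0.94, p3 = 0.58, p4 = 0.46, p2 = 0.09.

1.00

not p4: Łukasiewicz ¬ gives 1 − 0.46 = 0.54
(p3 → p2): min(1, 1 − 0.58 + 0.09) = 0.51
(p1 → (p3 → p2)): min(1, 1 − 0.94 + 0.51) = 0.57
(not p4 → (p1 → (p3 → p2))): min(1, 1 − 0.54 + 0.57) = 1
(p2 → (not p4 → (p1 → (p3 → p2)))): min(1, 1 − 0.09 + 1) = 1
(p3 → (p2 → (not p4 → (p1 → (p3 → p2))))): min(1, 1 − 0.58 + 1) = 1
(p3 → (p3 → (p2 → (not p4 → (p1 → (p3 → p2)))))): min(1, 1 − 0.58 + 1) = 1
(p3 → (p3 → (p3 → (p2 → (not p4 → (p1 → (p3 → p2))))))): min(1, 1 − 0.58 + 1) = 1
(p3 → (p3 → (p3 → (p3 → (p2 → (not p4 → (p1 → (p3 → p2)))))))): min(1, 1 − 0.58 + 1) = 1
(p1 → (p3 → (p3 → (p3 → (p3 → (p2 → (not p4 → (p1 → (p3 → p2))))))))): min(1, 1 − 0.94 + 1) = 1
(p3 → (p1 → (p3 → (p3 → (p3 → (p3 → (p2 → (not p4 → (p1 → (p3 → p2)))))))))): min(1, 1 − 0.58 + 1) = 1
(p2 → (p3 → (p1 → (p3 → (p3 → (p3 → (p3 → (p2 → (not p4 → (p1 → (p3 → p2))))))))))): min(1, 1 − 0.09 + 1) = 1
(p2 → (p2 → (p3 → (p1 → (p3 → (p3 → (p3 → (p3 → (p2 → (not p4 → (p1 → (p3 → p2)))))))))))): min(1, 1 − 0.09 + 1) = 1
(p3 → (p2 → (p2 → (p3 → (p1 → (p3 → (p3 → (p3 → (p3 → (p2 → (not p4 → (p1 → (p3 → p2))))))))))))): min(1, 1 − 0.58 + 1) = 1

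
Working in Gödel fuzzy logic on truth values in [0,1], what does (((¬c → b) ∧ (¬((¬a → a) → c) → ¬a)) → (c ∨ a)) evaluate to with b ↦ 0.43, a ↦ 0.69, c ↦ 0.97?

0.97

¬c: Gödel ¬ of 0.97 = 0 (operand ≠ 0)
(¬c → b): 0 ≤ 0.43, so result = 1
¬a: Gödel ¬ of 0.69 = 0 (operand ≠ 0)
(¬a → a): 0 ≤ 0.69, so result = 1
((¬a → a) → c): 1 > 0.97, so result = 0.97
¬((¬a → a) → c): Gödel ¬ of 0.97 = 0 (operand ≠ 0)
¬a: Gödel ¬ of 0.69 = 0 (operand ≠ 0)
(¬((¬a → a) → c) → ¬a): 0 ≤ 0, so result = 1
((¬c → b) ∧ (¬((¬a → a) → c) → ¬a)) = min(1, 1) = 1
(c ∨ a) = max(0.97, 0.69) = 0.97
(((¬c → b) ∧ (¬((¬a → a) → c) → ¬a)) → (c ∨ a)): 1 > 0.97, so result = 0.97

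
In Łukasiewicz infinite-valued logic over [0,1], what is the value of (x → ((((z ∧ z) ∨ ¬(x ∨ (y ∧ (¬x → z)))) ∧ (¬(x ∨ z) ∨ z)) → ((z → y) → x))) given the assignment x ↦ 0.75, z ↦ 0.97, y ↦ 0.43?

1.00

(z ∧ z) = min(0.97, 0.97) = 0.97
¬x: Łukasiewicz ¬ gives 1 − 0.75 = 0.25
(¬x → z): min(1, 1 − 0.25 + 0.97) = 1
(y ∧ (¬x → z)) = min(0.43, 1) = 0.43
(x ∨ (y ∧ (¬x → z))) = max(0.75, 0.43) = 0.75
¬(x ∨ (y ∧ (¬x → z))): Łukasiewicz ¬ gives 1 − 0.75 = 0.25
((z ∧ z) ∨ ¬(x ∨ (y ∧ (¬x → z)))) = max(0.97, 0.25) = 0.97
(x ∨ z) = max(0.75, 0.97) = 0.97
¬(x ∨ z): Łukasiewicz ¬ gives 1 − 0.97 = 0.03
(¬(x ∨ z) ∨ z) = max(0.03, 0.97) = 0.97
(((z ∧ z) ∨ ¬(x ∨ (y ∧ (¬x → z)))) ∧ (¬(x ∨ z) ∨ z)) = min(0.97, 0.97) = 0.97
(z → y): min(1, 1 − 0.97 + 0.43) = 0.46
((z → y) → x): min(1, 1 − 0.46 + 0.75) = 1
((((z ∧ z) ∨ ¬(x ∨ (y ∧ (¬x → z)))) ∧ (¬(x ∨ z) ∨ z)) → ((z → y) → x)): min(1, 1 − 0.97 + 1) = 1
(x → ((((z ∧ z) ∨ ¬(x ∨ (y ∧ (¬x → z)))) ∧ (¬(x ∨ z) ∨ z)) → ((z → y) → x))): min(1, 1 − 0.75 + 1) = 1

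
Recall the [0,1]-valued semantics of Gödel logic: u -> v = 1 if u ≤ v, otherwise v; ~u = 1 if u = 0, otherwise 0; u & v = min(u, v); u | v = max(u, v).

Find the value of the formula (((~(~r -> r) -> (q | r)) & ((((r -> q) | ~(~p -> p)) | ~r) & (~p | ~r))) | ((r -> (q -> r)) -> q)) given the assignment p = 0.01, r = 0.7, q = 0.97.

0.97

~r: Gödel ¬ of 0.7 = 0 (operand ≠ 0)
(~r -> r): 0 ≤ 0.7, so result = 1
~(~r -> r): Gödel ¬ of 1 = 0 (operand ≠ 0)
(q | r) = max(0.97, 0.7) = 0.97
(~(~r -> r) -> (q | r)): 0 ≤ 0.97, so result = 1
(r -> q): 0.7 ≤ 0.97, so result = 1
~p: Gödel ¬ of 0.01 = 0 (operand ≠ 0)
(~p -> p): 0 ≤ 0.01, so result = 1
~(~p -> p): Gödel ¬ of 1 = 0 (operand ≠ 0)
((r -> q) | ~(~p -> p)) = max(1, 0) = 1
~r: Gödel ¬ of 0.7 = 0 (operand ≠ 0)
(((r -> q) | ~(~p -> p)) | ~r) = max(1, 0) = 1
~p: Gödel ¬ of 0.01 = 0 (operand ≠ 0)
~r: Gödel ¬ of 0.7 = 0 (operand ≠ 0)
(~p | ~r) = max(0, 0) = 0
((((r -> q) | ~(~p -> p)) | ~r) & (~p | ~r)) = min(1, 0) = 0
((~(~r -> r) -> (q | r)) & ((((r -> q) | ~(~p -> p)) | ~r) & (~p | ~r))) = min(1, 0) = 0
(q -> r): 0.97 > 0.7, so result = 0.7
(r -> (q -> r)): 0.7 ≤ 0.7, so result = 1
((r -> (q -> r)) -> q): 1 > 0.97, so result = 0.97
(((~(~r -> r) -> (q | r)) & ((((r -> q) | ~(~p -> p)) | ~r) & (~p | ~r))) | ((r -> (q -> r)) -> q)) = max(0, 0.97) = 0.97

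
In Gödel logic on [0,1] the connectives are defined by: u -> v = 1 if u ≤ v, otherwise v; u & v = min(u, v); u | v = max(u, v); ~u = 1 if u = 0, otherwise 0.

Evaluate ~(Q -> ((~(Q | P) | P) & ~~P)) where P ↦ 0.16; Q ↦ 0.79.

(Q | P) = max(0.79, 0.16) = 0.79
~(Q | P): Gödel ¬ of 0.79 = 0 (operand ≠ 0)
(~(Q | P) | P) = max(0, 0.16) = 0.16
~P: Gödel ¬ of 0.16 = 0 (operand ≠ 0)
~~P: Gödel ¬ of 0 = 1 (operand is 0)
((~(Q | P) | P) & ~~P) = min(0.16, 1) = 0.16
(Q -> ((~(Q | P) | P) & ~~P)): 0.79 > 0.16, so result = 0.16
~(Q -> ((~(Q | P) | P) & ~~P)): Gödel ¬ of 0.16 = 0 (operand ≠ 0)

0.00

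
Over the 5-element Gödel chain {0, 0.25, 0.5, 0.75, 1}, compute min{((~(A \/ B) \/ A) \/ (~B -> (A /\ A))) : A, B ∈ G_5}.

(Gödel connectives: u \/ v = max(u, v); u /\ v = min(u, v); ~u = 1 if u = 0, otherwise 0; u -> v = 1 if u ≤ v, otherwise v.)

The minimum is attained at A = 0.25, B = 0:
  (A \/ B) = max(0.25, 0) = 0.25
  ~(A \/ B): Gödel ¬ of 0.25 = 0 (operand ≠ 0)
  (~(A \/ B) \/ A) = max(0, 0.25) = 0.25
  ~B: Gödel ¬ of 0 = 1 (operand is 0)
  (A /\ A) = min(0.25, 0.25) = 0.25
  (~B -> (A /\ A)): 1 > 0.25, so result = 0.25
  ((~(A \/ B) \/ A) \/ (~B -> (A /\ A))) = max(0.25, 0.25) = 0.25
Checking all 25 assignments confirms none give a value below 0.25.

0.25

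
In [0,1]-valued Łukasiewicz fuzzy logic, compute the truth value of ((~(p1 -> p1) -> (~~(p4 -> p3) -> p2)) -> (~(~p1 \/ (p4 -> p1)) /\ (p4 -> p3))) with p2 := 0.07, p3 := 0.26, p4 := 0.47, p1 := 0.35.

(p1 -> p1): min(1, 1 − 0.35 + 0.35) = 1
~(p1 -> p1): Łukasiewicz ¬ gives 1 − 1 = 0
(p4 -> p3): min(1, 1 − 0.47 + 0.26) = 0.79
~(p4 -> p3): Łukasiewicz ¬ gives 1 − 0.79 = 0.21
~~(p4 -> p3): Łukasiewicz ¬ gives 1 − 0.21 = 0.79
(~~(p4 -> p3) -> p2): min(1, 1 − 0.79 + 0.07) = 0.28
(~(p1 -> p1) -> (~~(p4 -> p3) -> p2)): min(1, 1 − 0 + 0.28) = 1
~p1: Łukasiewicz ¬ gives 1 − 0.35 = 0.65
(p4 -> p1): min(1, 1 − 0.47 + 0.35) = 0.88
(~p1 \/ (p4 -> p1)) = max(0.65, 0.88) = 0.88
~(~p1 \/ (p4 -> p1)): Łukasiewicz ¬ gives 1 − 0.88 = 0.12
(p4 -> p3): min(1, 1 − 0.47 + 0.26) = 0.79
(~(~p1 \/ (p4 -> p1)) /\ (p4 -> p3)) = min(0.12, 0.79) = 0.12
((~(p1 -> p1) -> (~~(p4 -> p3) -> p2)) -> (~(~p1 \/ (p4 -> p1)) /\ (p4 -> p3))): min(1, 1 − 1 + 0.12) = 0.12

0.12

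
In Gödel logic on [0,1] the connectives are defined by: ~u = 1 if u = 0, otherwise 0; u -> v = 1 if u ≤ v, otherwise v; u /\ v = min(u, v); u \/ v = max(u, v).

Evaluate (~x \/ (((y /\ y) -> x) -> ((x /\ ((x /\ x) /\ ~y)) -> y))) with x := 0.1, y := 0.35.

1.00

~x: Gödel ¬ of 0.1 = 0 (operand ≠ 0)
(y /\ y) = min(0.35, 0.35) = 0.35
((y /\ y) -> x): 0.35 > 0.1, so result = 0.1
(x /\ x) = min(0.1, 0.1) = 0.1
~y: Gödel ¬ of 0.35 = 0 (operand ≠ 0)
((x /\ x) /\ ~y) = min(0.1, 0) = 0
(x /\ ((x /\ x) /\ ~y)) = min(0.1, 0) = 0
((x /\ ((x /\ x) /\ ~y)) -> y): 0 ≤ 0.35, so result = 1
(((y /\ y) -> x) -> ((x /\ ((x /\ x) /\ ~y)) -> y)): 0.1 ≤ 1, so result = 1
(~x \/ (((y /\ y) -> x) -> ((x /\ ((x /\ x) /\ ~y)) -> y))) = max(0, 1) = 1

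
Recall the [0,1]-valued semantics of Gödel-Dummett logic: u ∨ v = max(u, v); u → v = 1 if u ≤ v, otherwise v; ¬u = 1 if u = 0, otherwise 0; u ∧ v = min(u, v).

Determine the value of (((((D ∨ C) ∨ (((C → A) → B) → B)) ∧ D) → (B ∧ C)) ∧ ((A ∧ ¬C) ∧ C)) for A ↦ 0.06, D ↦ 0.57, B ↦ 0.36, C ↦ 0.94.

(D ∨ C) = max(0.57, 0.94) = 0.94
(C → A): 0.94 > 0.06, so result = 0.06
((C → A) → B): 0.06 ≤ 0.36, so result = 1
(((C → A) → B) → B): 1 > 0.36, so result = 0.36
((D ∨ C) ∨ (((C → A) → B) → B)) = max(0.94, 0.36) = 0.94
(((D ∨ C) ∨ (((C → A) → B) → B)) ∧ D) = min(0.94, 0.57) = 0.57
(B ∧ C) = min(0.36, 0.94) = 0.36
((((D ∨ C) ∨ (((C → A) → B) → B)) ∧ D) → (B ∧ C)): 0.57 > 0.36, so result = 0.36
¬C: Gödel ¬ of 0.94 = 0 (operand ≠ 0)
(A ∧ ¬C) = min(0.06, 0) = 0
((A ∧ ¬C) ∧ C) = min(0, 0.94) = 0
(((((D ∨ C) ∨ (((C → A) → B) → B)) ∧ D) → (B ∧ C)) ∧ ((A ∧ ¬C) ∧ C)) = min(0.36, 0) = 0

0.00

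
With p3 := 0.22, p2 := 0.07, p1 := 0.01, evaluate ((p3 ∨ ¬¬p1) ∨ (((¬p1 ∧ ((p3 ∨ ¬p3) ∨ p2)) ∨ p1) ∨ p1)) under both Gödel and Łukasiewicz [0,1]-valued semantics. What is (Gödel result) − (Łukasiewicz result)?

0.22

Gödel evaluation:
  ¬p1: Gödel ¬ of 0.01 = 0 (operand ≠ 0)
  ¬¬p1: Gödel ¬ of 0 = 1 (operand is 0)
  (p3 ∨ ¬¬p1) = max(0.22, 1) = 1
  ¬p1: Gödel ¬ of 0.01 = 0 (operand ≠ 0)
  ¬p3: Gödel ¬ of 0.22 = 0 (operand ≠ 0)
  (p3 ∨ ¬p3) = max(0.22, 0) = 0.22
  ((p3 ∨ ¬p3) ∨ p2) = max(0.22, 0.07) = 0.22
  (¬p1 ∧ ((p3 ∨ ¬p3) ∨ p2)) = min(0, 0.22) = 0
  ((¬p1 ∧ ((p3 ∨ ¬p3) ∨ p2)) ∨ p1) = max(0, 0.01) = 0.01
  (((¬p1 ∧ ((p3 ∨ ¬p3) ∨ p2)) ∨ p1) ∨ p1) = max(0.01, 0.01) = 0.01
  ((p3 ∨ ¬¬p1) ∨ (((¬p1 ∧ ((p3 ∨ ¬p3) ∨ p2)) ∨ p1) ∨ p1)) = max(1, 0.01) = 1
  Gödel value = 1
Łukasiewicz evaluation:
  ¬p1: Łukasiewicz ¬ gives 1 − 0.01 = 0.99
  ¬¬p1: Łukasiewicz ¬ gives 1 − 0.99 = 0.01
  (p3 ∨ ¬¬p1) = max(0.22, 0.01) = 0.22
  ¬p1: Łukasiewicz ¬ gives 1 − 0.01 = 0.99
  ¬p3: Łukasiewicz ¬ gives 1 − 0.22 = 0.78
  (p3 ∨ ¬p3) = max(0.22, 0.78) = 0.78
  ((p3 ∨ ¬p3) ∨ p2) = max(0.78, 0.07) = 0.78
  (¬p1 ∧ ((p3 ∨ ¬p3) ∨ p2)) = min(0.99, 0.78) = 0.78
  ((¬p1 ∧ ((p3 ∨ ¬p3) ∨ p2)) ∨ p1) = max(0.78, 0.01) = 0.78
  (((¬p1 ∧ ((p3 ∨ ¬p3) ∨ p2)) ∨ p1) ∨ p1) = max(0.78, 0.01) = 0.78
  ((p3 ∨ ¬¬p1) ∨ (((¬p1 ∧ ((p3 ∨ ¬p3) ∨ p2)) ∨ p1) ∨ p1)) = max(0.22, 0.78) = 0.78
  Łukasiewicz value = 0.78
Difference: 1 − 0.78 = 0.22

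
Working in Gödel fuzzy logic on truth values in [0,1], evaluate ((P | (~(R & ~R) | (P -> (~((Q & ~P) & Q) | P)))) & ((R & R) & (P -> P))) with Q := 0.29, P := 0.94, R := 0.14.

0.14

~R: Gödel ¬ of 0.14 = 0 (operand ≠ 0)
(R & ~R) = min(0.14, 0) = 0
~(R & ~R): Gödel ¬ of 0 = 1 (operand is 0)
~P: Gödel ¬ of 0.94 = 0 (operand ≠ 0)
(Q & ~P) = min(0.29, 0) = 0
((Q & ~P) & Q) = min(0, 0.29) = 0
~((Q & ~P) & Q): Gödel ¬ of 0 = 1 (operand is 0)
(~((Q & ~P) & Q) | P) = max(1, 0.94) = 1
(P -> (~((Q & ~P) & Q) | P)): 0.94 ≤ 1, so result = 1
(~(R & ~R) | (P -> (~((Q & ~P) & Q) | P))) = max(1, 1) = 1
(P | (~(R & ~R) | (P -> (~((Q & ~P) & Q) | P)))) = max(0.94, 1) = 1
(R & R) = min(0.14, 0.14) = 0.14
(P -> P): 0.94 ≤ 0.94, so result = 1
((R & R) & (P -> P)) = min(0.14, 1) = 0.14
((P | (~(R & ~R) | (P -> (~((Q & ~P) & Q) | P)))) & ((R & R) & (P -> P))) = min(1, 0.14) = 0.14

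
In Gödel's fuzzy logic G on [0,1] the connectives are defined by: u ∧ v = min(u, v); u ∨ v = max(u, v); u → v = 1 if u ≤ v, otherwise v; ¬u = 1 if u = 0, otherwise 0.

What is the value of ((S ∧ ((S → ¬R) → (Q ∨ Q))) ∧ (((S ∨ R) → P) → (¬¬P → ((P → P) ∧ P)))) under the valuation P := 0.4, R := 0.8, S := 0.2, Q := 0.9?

¬R: Gödel ¬ of 0.8 = 0 (operand ≠ 0)
(S → ¬R): 0.2 > 0, so result = 0
(Q ∨ Q) = max(0.9, 0.9) = 0.9
((S → ¬R) → (Q ∨ Q)): 0 ≤ 0.9, so result = 1
(S ∧ ((S → ¬R) → (Q ∨ Q))) = min(0.2, 1) = 0.2
(S ∨ R) = max(0.2, 0.8) = 0.8
((S ∨ R) → P): 0.8 > 0.4, so result = 0.4
¬P: Gödel ¬ of 0.4 = 0 (operand ≠ 0)
¬¬P: Gödel ¬ of 0 = 1 (operand is 0)
(P → P): 0.4 ≤ 0.4, so result = 1
((P → P) ∧ P) = min(1, 0.4) = 0.4
(¬¬P → ((P → P) ∧ P)): 1 > 0.4, so result = 0.4
(((S ∨ R) → P) → (¬¬P → ((P → P) ∧ P))): 0.4 ≤ 0.4, so result = 1
((S ∧ ((S → ¬R) → (Q ∨ Q))) ∧ (((S ∨ R) → P) → (¬¬P → ((P → P) ∧ P)))) = min(0.2, 1) = 0.2

0.20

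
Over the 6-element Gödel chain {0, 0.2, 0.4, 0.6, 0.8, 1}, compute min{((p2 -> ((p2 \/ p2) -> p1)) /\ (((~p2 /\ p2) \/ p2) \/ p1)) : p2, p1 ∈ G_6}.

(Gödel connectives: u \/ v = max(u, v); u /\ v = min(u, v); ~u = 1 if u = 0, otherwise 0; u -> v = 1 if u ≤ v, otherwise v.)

0.00

The minimum is attained at p2 = 0, p1 = 0:
  (p2 \/ p2) = max(0, 0) = 0
  ((p2 \/ p2) -> p1): 0 ≤ 0, so result = 1
  (p2 -> ((p2 \/ p2) -> p1)): 0 ≤ 1, so result = 1
  ~p2: Gödel ¬ of 0 = 1 (operand is 0)
  (~p2 /\ p2) = min(1, 0) = 0
  ((~p2 /\ p2) \/ p2) = max(0, 0) = 0
  (((~p2 /\ p2) \/ p2) \/ p1) = max(0, 0) = 0
  ((p2 -> ((p2 \/ p2) -> p1)) /\ (((~p2 /\ p2) \/ p2) \/ p1)) = min(1, 0) = 0
Checking all 36 assignments confirms none give a value below 0.00.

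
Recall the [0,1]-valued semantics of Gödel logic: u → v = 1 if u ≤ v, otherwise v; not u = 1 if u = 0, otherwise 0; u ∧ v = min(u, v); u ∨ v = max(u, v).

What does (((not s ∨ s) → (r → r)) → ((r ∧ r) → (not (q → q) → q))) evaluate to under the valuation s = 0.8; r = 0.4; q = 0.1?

1.00

not s: Gödel ¬ of 0.8 = 0 (operand ≠ 0)
(not s ∨ s) = max(0, 0.8) = 0.8
(r → r): 0.4 ≤ 0.4, so result = 1
((not s ∨ s) → (r → r)): 0.8 ≤ 1, so result = 1
(r ∧ r) = min(0.4, 0.4) = 0.4
(q → q): 0.1 ≤ 0.1, so result = 1
not (q → q): Gödel ¬ of 1 = 0 (operand ≠ 0)
(not (q → q) → q): 0 ≤ 0.1, so result = 1
((r ∧ r) → (not (q → q) → q)): 0.4 ≤ 1, so result = 1
(((not s ∨ s) → (r → r)) → ((r ∧ r) → (not (q → q) → q))): 1 ≤ 1, so result = 1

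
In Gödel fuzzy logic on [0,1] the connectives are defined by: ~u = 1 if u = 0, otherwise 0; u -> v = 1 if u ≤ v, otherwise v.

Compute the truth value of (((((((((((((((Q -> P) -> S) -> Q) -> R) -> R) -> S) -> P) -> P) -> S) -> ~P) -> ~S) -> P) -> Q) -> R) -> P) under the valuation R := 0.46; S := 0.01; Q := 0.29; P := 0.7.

0.70

(Q -> P): 0.29 ≤ 0.7, so result = 1
((Q -> P) -> S): 1 > 0.01, so result = 0.01
(((Q -> P) -> S) -> Q): 0.01 ≤ 0.29, so result = 1
((((Q -> P) -> S) -> Q) -> R): 1 > 0.46, so result = 0.46
(((((Q -> P) -> S) -> Q) -> R) -> R): 0.46 ≤ 0.46, so result = 1
((((((Q -> P) -> S) -> Q) -> R) -> R) -> S): 1 > 0.01, so result = 0.01
(((((((Q -> P) -> S) -> Q) -> R) -> R) -> S) -> P): 0.01 ≤ 0.7, so result = 1
((((((((Q -> P) -> S) -> Q) -> R) -> R) -> S) -> P) -> P): 1 > 0.7, so result = 0.7
(((((((((Q -> P) -> S) -> Q) -> R) -> R) -> S) -> P) -> P) -> S): 0.7 > 0.01, so result = 0.01
~P: Gödel ¬ of 0.7 = 0 (operand ≠ 0)
((((((((((Q -> P) -> S) -> Q) -> R) -> R) -> S) -> P) -> P) -> S) -> ~P): 0.01 > 0, so result = 0
~S: Gödel ¬ of 0.01 = 0 (operand ≠ 0)
(((((((((((Q -> P) -> S) -> Q) -> R) -> R) -> S) -> P) -> P) -> S) -> ~P) -> ~S): 0 ≤ 0, so result = 1
((((((((((((Q -> P) -> S) -> Q) -> R) -> R) -> S) -> P) -> P) -> S) -> ~P) -> ~S) -> P): 1 > 0.7, so result = 0.7
(((((((((((((Q -> P) -> S) -> Q) -> R) -> R) -> S) -> P) -> P) -> S) -> ~P) -> ~S) -> P) -> Q): 0.7 > 0.29, so result = 0.29
((((((((((((((Q -> P) -> S) -> Q) -> R) -> R) -> S) -> P) -> P) -> S) -> ~P) -> ~S) -> P) -> Q) -> R): 0.29 ≤ 0.46, so result = 1
(((((((((((((((Q -> P) -> S) -> Q) -> R) -> R) -> S) -> P) -> P) -> S) -> ~P) -> ~S) -> P) -> Q) -> R) -> P): 1 > 0.7, so result = 0.7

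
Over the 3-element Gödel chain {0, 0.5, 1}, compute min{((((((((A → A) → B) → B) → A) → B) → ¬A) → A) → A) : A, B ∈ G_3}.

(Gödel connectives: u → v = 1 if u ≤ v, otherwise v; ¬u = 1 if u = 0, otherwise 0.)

0.50

The minimum is attained at A = 0.5, B = 0.5:
  (A → A): 0.5 ≤ 0.5, so result = 1
  ((A → A) → B): 1 > 0.5, so result = 0.5
  (((A → A) → B) → B): 0.5 ≤ 0.5, so result = 1
  ((((A → A) → B) → B) → A): 1 > 0.5, so result = 0.5
  (((((A → A) → B) → B) → A) → B): 0.5 ≤ 0.5, so result = 1
  ¬A: Gödel ¬ of 0.5 = 0 (operand ≠ 0)
  ((((((A → A) → B) → B) → A) → B) → ¬A): 1 > 0, so result = 0
  (((((((A → A) → B) → B) → A) → B) → ¬A) → A): 0 ≤ 0.5, so result = 1
  ((((((((A → A) → B) → B) → A) → B) → ¬A) → A) → A): 1 > 0.5, so result = 0.5
Checking all 9 assignments confirms none give a value below 0.50.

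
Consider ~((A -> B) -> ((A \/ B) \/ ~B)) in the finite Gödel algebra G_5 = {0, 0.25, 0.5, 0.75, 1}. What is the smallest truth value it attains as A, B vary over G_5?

0.00

The minimum is attained at A = 0, B = 0:
  (A -> B): 0 ≤ 0, so result = 1
  (A \/ B) = max(0, 0) = 0
  ~B: Gödel ¬ of 0 = 1 (operand is 0)
  ((A \/ B) \/ ~B) = max(0, 1) = 1
  ((A -> B) -> ((A \/ B) \/ ~B)): 1 ≤ 1, so result = 1
  ~((A -> B) -> ((A \/ B) \/ ~B)): Gödel ¬ of 1 = 0 (operand ≠ 0)
Checking all 25 assignments confirms none give a value below 0.00.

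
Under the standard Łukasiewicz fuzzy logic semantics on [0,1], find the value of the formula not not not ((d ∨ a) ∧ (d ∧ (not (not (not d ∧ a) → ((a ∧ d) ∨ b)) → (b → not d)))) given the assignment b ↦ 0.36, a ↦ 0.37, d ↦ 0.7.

0.30

(d ∨ a) = max(0.7, 0.37) = 0.7
not d: Łukasiewicz ¬ gives 1 − 0.7 = 0.3
(not d ∧ a) = min(0.3, 0.37) = 0.3
not (not d ∧ a): Łukasiewicz ¬ gives 1 − 0.3 = 0.7
(a ∧ d) = min(0.37, 0.7) = 0.37
((a ∧ d) ∨ b) = max(0.37, 0.36) = 0.37
(not (not d ∧ a) → ((a ∧ d) ∨ b)): min(1, 1 − 0.7 + 0.37) = 0.67
not (not (not d ∧ a) → ((a ∧ d) ∨ b)): Łukasiewicz ¬ gives 1 − 0.67 = 0.33
not d: Łukasiewicz ¬ gives 1 − 0.7 = 0.3
(b → not d): min(1, 1 − 0.36 + 0.3) = 0.94
(not (not (not d ∧ a) → ((a ∧ d) ∨ b)) → (b → not d)): min(1, 1 − 0.33 + 0.94) = 1
(d ∧ (not (not (not d ∧ a) → ((a ∧ d) ∨ b)) → (b → not d))) = min(0.7, 1) = 0.7
((d ∨ a) ∧ (d ∧ (not (not (not d ∧ a) → ((a ∧ d) ∨ b)) → (b → not d)))) = min(0.7, 0.7) = 0.7
not ((d ∨ a) ∧ (d ∧ (not (not (not d ∧ a) → ((a ∧ d) ∨ b)) → (b → not d)))): Łukasiewicz ¬ gives 1 − 0.7 = 0.3
not not ((d ∨ a) ∧ (d ∧ (not (not (not d ∧ a) → ((a ∧ d) ∨ b)) → (b → not d)))): Łukasiewicz ¬ gives 1 − 0.3 = 0.7
not not not ((d ∨ a) ∧ (d ∧ (not (not (not d ∧ a) → ((a ∧ d) ∨ b)) → (b → not d)))): Łukasiewicz ¬ gives 1 − 0.7 = 0.3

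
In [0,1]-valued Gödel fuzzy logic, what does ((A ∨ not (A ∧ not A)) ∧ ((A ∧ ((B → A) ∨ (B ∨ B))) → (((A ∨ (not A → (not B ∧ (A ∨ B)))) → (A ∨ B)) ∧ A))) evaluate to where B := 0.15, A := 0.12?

not A: Gödel ¬ of 0.12 = 0 (operand ≠ 0)
(A ∧ not A) = min(0.12, 0) = 0
not (A ∧ not A): Gödel ¬ of 0 = 1 (operand is 0)
(A ∨ not (A ∧ not A)) = max(0.12, 1) = 1
(B → A): 0.15 > 0.12, so result = 0.12
(B ∨ B) = max(0.15, 0.15) = 0.15
((B → A) ∨ (B ∨ B)) = max(0.12, 0.15) = 0.15
(A ∧ ((B → A) ∨ (B ∨ B))) = min(0.12, 0.15) = 0.12
not A: Gödel ¬ of 0.12 = 0 (operand ≠ 0)
not B: Gödel ¬ of 0.15 = 0 (operand ≠ 0)
(A ∨ B) = max(0.12, 0.15) = 0.15
(not B ∧ (A ∨ B)) = min(0, 0.15) = 0
(not A → (not B ∧ (A ∨ B))): 0 ≤ 0, so result = 1
(A ∨ (not A → (not B ∧ (A ∨ B)))) = max(0.12, 1) = 1
(A ∨ B) = max(0.12, 0.15) = 0.15
((A ∨ (not A → (not B ∧ (A ∨ B)))) → (A ∨ B)): 1 > 0.15, so result = 0.15
(((A ∨ (not A → (not B ∧ (A ∨ B)))) → (A ∨ B)) ∧ A) = min(0.15, 0.12) = 0.12
((A ∧ ((B → A) ∨ (B ∨ B))) → (((A ∨ (not A → (not B ∧ (A ∨ B)))) → (A ∨ B)) ∧ A)): 0.12 ≤ 0.12, so result = 1
((A ∨ not (A ∧ not A)) ∧ ((A ∧ ((B → A) ∨ (B ∨ B))) → (((A ∨ (not A → (not B ∧ (A ∨ B)))) → (A ∨ B)) ∧ A))) = min(1, 1) = 1

1.00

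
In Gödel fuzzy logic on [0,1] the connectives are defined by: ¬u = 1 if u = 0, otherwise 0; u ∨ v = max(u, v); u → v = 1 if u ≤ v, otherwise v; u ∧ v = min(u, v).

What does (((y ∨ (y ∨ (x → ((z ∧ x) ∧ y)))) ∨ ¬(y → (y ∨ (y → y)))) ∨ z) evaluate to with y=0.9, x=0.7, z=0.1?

0.90

(z ∧ x) = min(0.1, 0.7) = 0.1
((z ∧ x) ∧ y) = min(0.1, 0.9) = 0.1
(x → ((z ∧ x) ∧ y)): 0.7 > 0.1, so result = 0.1
(y ∨ (x → ((z ∧ x) ∧ y))) = max(0.9, 0.1) = 0.9
(y ∨ (y ∨ (x → ((z ∧ x) ∧ y)))) = max(0.9, 0.9) = 0.9
(y → y): 0.9 ≤ 0.9, so result = 1
(y ∨ (y → y)) = max(0.9, 1) = 1
(y → (y ∨ (y → y))): 0.9 ≤ 1, so result = 1
¬(y → (y ∨ (y → y))): Gödel ¬ of 1 = 0 (operand ≠ 0)
((y ∨ (y ∨ (x → ((z ∧ x) ∧ y)))) ∨ ¬(y → (y ∨ (y → y)))) = max(0.9, 0) = 0.9
(((y ∨ (y ∨ (x → ((z ∧ x) ∧ y)))) ∨ ¬(y → (y ∨ (y → y)))) ∨ z) = max(0.9, 0.1) = 0.9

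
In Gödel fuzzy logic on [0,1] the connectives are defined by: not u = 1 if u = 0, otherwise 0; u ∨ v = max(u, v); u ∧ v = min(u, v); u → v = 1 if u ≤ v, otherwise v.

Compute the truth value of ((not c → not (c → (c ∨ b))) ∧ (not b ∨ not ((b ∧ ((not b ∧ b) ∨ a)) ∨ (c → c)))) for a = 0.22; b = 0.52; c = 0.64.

not c: Gödel ¬ of 0.64 = 0 (operand ≠ 0)
(c ∨ b) = max(0.64, 0.52) = 0.64
(c → (c ∨ b)): 0.64 ≤ 0.64, so result = 1
not (c → (c ∨ b)): Gödel ¬ of 1 = 0 (operand ≠ 0)
(not c → not (c → (c ∨ b))): 0 ≤ 0, so result = 1
not b: Gödel ¬ of 0.52 = 0 (operand ≠ 0)
not b: Gödel ¬ of 0.52 = 0 (operand ≠ 0)
(not b ∧ b) = min(0, 0.52) = 0
((not b ∧ b) ∨ a) = max(0, 0.22) = 0.22
(b ∧ ((not b ∧ b) ∨ a)) = min(0.52, 0.22) = 0.22
(c → c): 0.64 ≤ 0.64, so result = 1
((b ∧ ((not b ∧ b) ∨ a)) ∨ (c → c)) = max(0.22, 1) = 1
not ((b ∧ ((not b ∧ b) ∨ a)) ∨ (c → c)): Gödel ¬ of 1 = 0 (operand ≠ 0)
(not b ∨ not ((b ∧ ((not b ∧ b) ∨ a)) ∨ (c → c))) = max(0, 0) = 0
((not c → not (c → (c ∨ b))) ∧ (not b ∨ not ((b ∧ ((not b ∧ b) ∨ a)) ∨ (c → c)))) = min(1, 0) = 0

0.00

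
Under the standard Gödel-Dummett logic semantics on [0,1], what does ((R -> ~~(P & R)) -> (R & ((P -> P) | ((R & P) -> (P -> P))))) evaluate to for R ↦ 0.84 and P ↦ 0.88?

0.84

(P & R) = min(0.88, 0.84) = 0.84
~(P & R): Gödel ¬ of 0.84 = 0 (operand ≠ 0)
~~(P & R): Gödel ¬ of 0 = 1 (operand is 0)
(R -> ~~(P & R)): 0.84 ≤ 1, so result = 1
(P -> P): 0.88 ≤ 0.88, so result = 1
(R & P) = min(0.84, 0.88) = 0.84
(P -> P): 0.88 ≤ 0.88, so result = 1
((R & P) -> (P -> P)): 0.84 ≤ 1, so result = 1
((P -> P) | ((R & P) -> (P -> P))) = max(1, 1) = 1
(R & ((P -> P) | ((R & P) -> (P -> P)))) = min(0.84, 1) = 0.84
((R -> ~~(P & R)) -> (R & ((P -> P) | ((R & P) -> (P -> P))))): 1 > 0.84, so result = 0.84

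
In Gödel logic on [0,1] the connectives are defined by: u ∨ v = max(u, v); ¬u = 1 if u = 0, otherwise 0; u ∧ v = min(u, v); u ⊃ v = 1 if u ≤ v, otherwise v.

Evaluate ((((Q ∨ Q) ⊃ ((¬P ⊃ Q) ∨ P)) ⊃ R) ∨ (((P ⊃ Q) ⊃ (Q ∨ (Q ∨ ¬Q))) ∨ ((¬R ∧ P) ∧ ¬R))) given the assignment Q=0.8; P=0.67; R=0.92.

(Q ∨ Q) = max(0.8, 0.8) = 0.8
¬P: Gödel ¬ of 0.67 = 0 (operand ≠ 0)
(¬P ⊃ Q): 0 ≤ 0.8, so result = 1
((¬P ⊃ Q) ∨ P) = max(1, 0.67) = 1
((Q ∨ Q) ⊃ ((¬P ⊃ Q) ∨ P)): 0.8 ≤ 1, so result = 1
(((Q ∨ Q) ⊃ ((¬P ⊃ Q) ∨ P)) ⊃ R): 1 > 0.92, so result = 0.92
(P ⊃ Q): 0.67 ≤ 0.8, so result = 1
¬Q: Gödel ¬ of 0.8 = 0 (operand ≠ 0)
(Q ∨ ¬Q) = max(0.8, 0) = 0.8
(Q ∨ (Q ∨ ¬Q)) = max(0.8, 0.8) = 0.8
((P ⊃ Q) ⊃ (Q ∨ (Q ∨ ¬Q))): 1 > 0.8, so result = 0.8
¬R: Gödel ¬ of 0.92 = 0 (operand ≠ 0)
(¬R ∧ P) = min(0, 0.67) = 0
¬R: Gödel ¬ of 0.92 = 0 (operand ≠ 0)
((¬R ∧ P) ∧ ¬R) = min(0, 0) = 0
(((P ⊃ Q) ⊃ (Q ∨ (Q ∨ ¬Q))) ∨ ((¬R ∧ P) ∧ ¬R)) = max(0.8, 0) = 0.8
((((Q ∨ Q) ⊃ ((¬P ⊃ Q) ∨ P)) ⊃ R) ∨ (((P ⊃ Q) ⊃ (Q ∨ (Q ∨ ¬Q))) ∨ ((¬R ∧ P) ∧ ¬R))) = max(0.92, 0.8) = 0.92

0.92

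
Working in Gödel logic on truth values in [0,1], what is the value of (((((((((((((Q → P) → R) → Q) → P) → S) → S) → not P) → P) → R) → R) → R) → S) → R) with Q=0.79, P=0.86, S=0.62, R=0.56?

(Q → P): 0.79 ≤ 0.86, so result = 1
((Q → P) → R): 1 > 0.56, so result = 0.56
(((Q → P) → R) → Q): 0.56 ≤ 0.79, so result = 1
((((Q → P) → R) → Q) → P): 1 > 0.86, so result = 0.86
(((((Q → P) → R) → Q) → P) → S): 0.86 > 0.62, so result = 0.62
((((((Q → P) → R) → Q) → P) → S) → S): 0.62 ≤ 0.62, so result = 1
not P: Gödel ¬ of 0.86 = 0 (operand ≠ 0)
(((((((Q → P) → R) → Q) → P) → S) → S) → not P): 1 > 0, so result = 0
((((((((Q → P) → R) → Q) → P) → S) → S) → not P) → P): 0 ≤ 0.86, so result = 1
(((((((((Q → P) → R) → Q) → P) → S) → S) → not P) → P) → R): 1 > 0.56, so result = 0.56
((((((((((Q → P) → R) → Q) → P) → S) → S) → not P) → P) → R) → R): 0.56 ≤ 0.56, so result = 1
(((((((((((Q → P) → R) → Q) → P) → S) → S) → not P) → P) → R) → R) → R): 1 > 0.56, so result = 0.56
((((((((((((Q → P) → R) → Q) → P) → S) → S) → not P) → P) → R) → R) → R) → S): 0.56 ≤ 0.62, so result = 1
(((((((((((((Q → P) → R) → Q) → P) → S) → S) → not P) → P) → R) → R) → R) → S) → R): 1 > 0.56, so result = 0.56

0.56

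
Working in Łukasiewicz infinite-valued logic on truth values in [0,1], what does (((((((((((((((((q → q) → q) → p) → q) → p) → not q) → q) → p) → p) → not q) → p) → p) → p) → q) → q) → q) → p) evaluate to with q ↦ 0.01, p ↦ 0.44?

(q → q): min(1, 1 − 0.01 + 0.01) = 1
((q → q) → q): min(1, 1 − 1 + 0.01) = 0.01
(((q → q) → q) → p): min(1, 1 − 0.01 + 0.44) = 1
((((q → q) → q) → p) → q): min(1, 1 − 1 + 0.01) = 0.01
(((((q → q) → q) → p) → q) → p): min(1, 1 − 0.01 + 0.44) = 1
not q: Łukasiewicz ¬ gives 1 − 0.01 = 0.99
((((((q → q) → q) → p) → q) → p) → not q): min(1, 1 − 1 + 0.99) = 0.99
(((((((q → q) → q) → p) → q) → p) → not q) → q): min(1, 1 − 0.99 + 0.01) = 0.02
((((((((q → q) → q) → p) → q) → p) → not q) → q) → p): min(1, 1 − 0.02 + 0.44) = 1
(((((((((q → q) → q) → p) → q) → p) → not q) → q) → p) → p): min(1, 1 − 1 + 0.44) = 0.44
not q: Łukasiewicz ¬ gives 1 − 0.01 = 0.99
((((((((((q → q) → q) → p) → q) → p) → not q) → q) → p) → p) → not q): min(1, 1 − 0.44 + 0.99) = 1
(((((((((((q → q) → q) → p) → q) → p) → not q) → q) → p) → p) → not q) → p): min(1, 1 − 1 + 0.44) = 0.44
((((((((((((q → q) → q) → p) → q) → p) → not q) → q) → p) → p) → not q) → p) → p): min(1, 1 − 0.44 + 0.44) = 1
(((((((((((((q → q) → q) → p) → q) → p) → not q) → q) → p) → p) → not q) → p) → p) → p): min(1, 1 − 1 + 0.44) = 0.44
((((((((((((((q → q) → q) → p) → q) → p) → not q) → q) → p) → p) → not q) → p) → p) → p) → q): min(1, 1 − 0.44 + 0.01) = 0.57
(((((((((((((((q → q) → q) → p) → q) → p) → not q) → q) → p) → p) → not q) → p) → p) → p) → q) → q): min(1, 1 − 0.57 + 0.01) = 0.44
((((((((((((((((q → q) → q) → p) → q) → p) → not q) → q) → p) → p) → not q) → p) → p) → p) → q) → q) → q): min(1, 1 − 0.44 + 0.01) = 0.57
(((((((((((((((((q → q) → q) → p) → q) → p) → not q) → q) → p) → p) → not q) → p) → p) → p) → q) → q) → q) → p): min(1, 1 − 0.57 + 0.44) = 0.87

0.87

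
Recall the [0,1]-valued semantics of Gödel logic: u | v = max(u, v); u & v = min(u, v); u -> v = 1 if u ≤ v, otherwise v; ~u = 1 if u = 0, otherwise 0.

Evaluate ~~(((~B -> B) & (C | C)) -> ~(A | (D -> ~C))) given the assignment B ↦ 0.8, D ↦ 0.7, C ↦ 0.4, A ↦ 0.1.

~B: Gödel ¬ of 0.8 = 0 (operand ≠ 0)
(~B -> B): 0 ≤ 0.8, so result = 1
(C | C) = max(0.4, 0.4) = 0.4
((~B -> B) & (C | C)) = min(1, 0.4) = 0.4
~C: Gödel ¬ of 0.4 = 0 (operand ≠ 0)
(D -> ~C): 0.7 > 0, so result = 0
(A | (D -> ~C)) = max(0.1, 0) = 0.1
~(A | (D -> ~C)): Gödel ¬ of 0.1 = 0 (operand ≠ 0)
(((~B -> B) & (C | C)) -> ~(A | (D -> ~C))): 0.4 > 0, so result = 0
~(((~B -> B) & (C | C)) -> ~(A | (D -> ~C))): Gödel ¬ of 0 = 1 (operand is 0)
~~(((~B -> B) & (C | C)) -> ~(A | (D -> ~C))): Gödel ¬ of 1 = 0 (operand ≠ 0)

0.00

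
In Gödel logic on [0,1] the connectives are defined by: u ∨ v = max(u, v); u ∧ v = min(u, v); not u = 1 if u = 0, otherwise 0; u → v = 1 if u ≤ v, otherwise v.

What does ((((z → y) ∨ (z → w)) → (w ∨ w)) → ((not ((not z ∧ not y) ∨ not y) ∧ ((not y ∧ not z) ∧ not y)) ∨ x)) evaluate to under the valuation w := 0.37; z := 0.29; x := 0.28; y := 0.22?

0.28

(z → y): 0.29 > 0.22, so result = 0.22
(z → w): 0.29 ≤ 0.37, so result = 1
((z → y) ∨ (z → w)) = max(0.22, 1) = 1
(w ∨ w) = max(0.37, 0.37) = 0.37
(((z → y) ∨ (z → w)) → (w ∨ w)): 1 > 0.37, so result = 0.37
not z: Gödel ¬ of 0.29 = 0 (operand ≠ 0)
not y: Gödel ¬ of 0.22 = 0 (operand ≠ 0)
(not z ∧ not y) = min(0, 0) = 0
not y: Gödel ¬ of 0.22 = 0 (operand ≠ 0)
((not z ∧ not y) ∨ not y) = max(0, 0) = 0
not ((not z ∧ not y) ∨ not y): Gödel ¬ of 0 = 1 (operand is 0)
not y: Gödel ¬ of 0.22 = 0 (operand ≠ 0)
not z: Gödel ¬ of 0.29 = 0 (operand ≠ 0)
(not y ∧ not z) = min(0, 0) = 0
not y: Gödel ¬ of 0.22 = 0 (operand ≠ 0)
((not y ∧ not z) ∧ not y) = min(0, 0) = 0
(not ((not z ∧ not y) ∨ not y) ∧ ((not y ∧ not z) ∧ not y)) = min(1, 0) = 0
((not ((not z ∧ not y) ∨ not y) ∧ ((not y ∧ not z) ∧ not y)) ∨ x) = max(0, 0.28) = 0.28
((((z → y) ∨ (z → w)) → (w ∨ w)) → ((not ((not z ∧ not y) ∨ not y) ∧ ((not y ∧ not z) ∧ not y)) ∨ x)): 0.37 > 0.28, so result = 0.28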